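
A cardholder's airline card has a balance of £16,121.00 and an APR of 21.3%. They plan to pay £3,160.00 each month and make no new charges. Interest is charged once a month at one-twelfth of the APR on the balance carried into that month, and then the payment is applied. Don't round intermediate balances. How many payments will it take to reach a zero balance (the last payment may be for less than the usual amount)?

6 payments

Monthly rate r = 21.3%/12 = 1.775% = 0.01775.
Recurrence: B ← B·(1+r) − £3,160.00.
Month 1: interest £286.15; balance after payment £13,247.15.
Month 2: interest £235.14; balance after payment £10,322.28.
Month 3: interest £183.22; balance after payment £7,345.51.
Month 4: interest £130.38; balance after payment £4,315.89.
Month 5: interest £76.61; balance after payment £1,232.49.
Month 6: interest £21.88; balance after payment £0.00.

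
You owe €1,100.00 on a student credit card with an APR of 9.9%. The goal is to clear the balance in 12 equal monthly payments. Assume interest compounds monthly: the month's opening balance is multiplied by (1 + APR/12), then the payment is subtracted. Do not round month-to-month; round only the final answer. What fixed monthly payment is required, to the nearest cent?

€96.66

Monthly rate r = 9.9%/12 = 0.825% = 0.00825.
Level-payment amortization: P = B₀·r / (1 − (1+r)^(−n)) = 1100.00·0.00825 / (1 − 1.00825^(−12)).
Denominator 1 − (1+r)^(−12) = 0.0938893564.
P = 9.075 / 0.0938893564 ≈ 96.66.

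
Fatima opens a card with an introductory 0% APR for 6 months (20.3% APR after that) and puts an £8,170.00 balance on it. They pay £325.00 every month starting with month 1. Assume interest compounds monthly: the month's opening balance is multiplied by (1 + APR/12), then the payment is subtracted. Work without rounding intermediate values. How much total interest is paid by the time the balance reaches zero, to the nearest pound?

Promo months 1–6 at r₀ = 0%/12 = 0; months 7+ at r₁ = 20.3%/12 = 0.0169167.
After month 6 (no interest yet): B = £8,170.00 − 6·£325.00 = £6,220.00.
Then at r₁ with £325.00/mo: n₂ = −ln(1 − r₁·B/P)/ln(1+r₁) ≈ 23.32 → 24 more payments.
Total paid = 29·£325.00 + £104.76 = £9,529.76; interest = £9,529.76 − £8,170.00 = £1,359.76.

£1,360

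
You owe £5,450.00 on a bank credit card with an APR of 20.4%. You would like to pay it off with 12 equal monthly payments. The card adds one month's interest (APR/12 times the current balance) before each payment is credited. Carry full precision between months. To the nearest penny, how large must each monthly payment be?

Monthly rate r = 20.4%/12 = 1.7% = 0.017.
Level-payment amortization: P = B₀·r / (1 − (1+r)^(−n)) = 5450.00·0.017 / (1 − 1.017^(−12)).
Denominator 1 − (1+r)^(−12) = 0.183138242.
P = 92.65 / 0.183138242 ≈ 505.90.

£505.90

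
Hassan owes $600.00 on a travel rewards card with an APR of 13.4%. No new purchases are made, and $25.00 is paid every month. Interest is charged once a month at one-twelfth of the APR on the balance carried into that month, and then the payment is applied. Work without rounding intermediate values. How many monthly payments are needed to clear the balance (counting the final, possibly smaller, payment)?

Monthly rate r = 13.4%/12 = 1.11667% = 0.0111667.
Recurrence: B ← B·(1+r) − $25.00.
Month 1: interest $6.70; balance after payment $581.70.
Month 2: interest $6.50; balance after payment $563.20.
Closed form: n = −ln(1 − rB₀/P)/ln(1+r) = −ln(0.732)/ln(1.01117) ≈ 28.094, so the balance reaches zero during payment 29.

29 payments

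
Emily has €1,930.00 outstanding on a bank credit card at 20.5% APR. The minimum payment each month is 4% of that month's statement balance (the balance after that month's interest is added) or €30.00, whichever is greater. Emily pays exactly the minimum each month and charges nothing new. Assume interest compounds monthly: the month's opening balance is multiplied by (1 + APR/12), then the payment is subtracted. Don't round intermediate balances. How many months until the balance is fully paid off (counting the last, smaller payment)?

73 months

Monthly rate r = 20.5%/12 = 1.70833% = 0.0170833.
While 4% of the post-interest balance exceeds €30.00, each month B ← (B·(1+r))·(1 − 0.04), i.e. B shrinks by the factor (1+r)·0.96 = 0.9764.
This holds for months 1–41. Entering month 42 the balance is €724.93; 4% of the post-interest balance is now below €30.00, so the flat €30.00 minimum applies from here.
From month 42 a fixed €30.00 at rate r clears €724.93 in 32 more payments. Total: 41 + 32 = 73 months.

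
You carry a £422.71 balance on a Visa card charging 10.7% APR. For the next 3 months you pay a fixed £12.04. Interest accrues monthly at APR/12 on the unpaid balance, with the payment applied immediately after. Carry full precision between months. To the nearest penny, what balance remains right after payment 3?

Monthly rate r = 10.7%/12 = 0.891667% = 0.00891667.
Each month: B ← B·(1+r) − £12.04.
Month 1: interest £3.77; balance after payment £414.44.
Month 2: interest £3.70; balance after payment £406.09.
Month 3: interest £3.62; balance after payment £397.68.

£397.68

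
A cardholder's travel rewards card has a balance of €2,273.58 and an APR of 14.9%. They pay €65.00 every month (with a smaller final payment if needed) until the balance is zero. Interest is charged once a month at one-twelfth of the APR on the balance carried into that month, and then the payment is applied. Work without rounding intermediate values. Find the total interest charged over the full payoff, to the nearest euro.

Monthly rate r = 14.9%/12 = 1.24167% = 0.0124167.
Payoff takes n = ⌈−ln(1 − rB₀/P)/ln(1+r)⌉ = ⌈46.167⌉ = 47 payments; the last is €10.92.
Total paid = 46·€65.00 + €10.92 = €3,000.92.
Total interest = total paid − principal = €3,000.92 − €2,273.58 = €727.34.

€727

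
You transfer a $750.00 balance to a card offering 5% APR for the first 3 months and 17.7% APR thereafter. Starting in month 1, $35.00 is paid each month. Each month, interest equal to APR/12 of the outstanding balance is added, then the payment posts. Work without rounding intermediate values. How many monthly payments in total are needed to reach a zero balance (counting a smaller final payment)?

26 payments

Promo months 1–3 at r₀ = 5%/12 = 0.00416667; months 4+ at r₁ = 17.7%/12 = 0.01475.
After month 3: iterate B ← B·(1+r₀) − $35.00 for 3 months → $653.98.
Then at r₁ with $35.00/mo: n₂ = −ln(1 − r₁·B/P)/ln(1+r₁) ≈ 22.02 → 23 more payments.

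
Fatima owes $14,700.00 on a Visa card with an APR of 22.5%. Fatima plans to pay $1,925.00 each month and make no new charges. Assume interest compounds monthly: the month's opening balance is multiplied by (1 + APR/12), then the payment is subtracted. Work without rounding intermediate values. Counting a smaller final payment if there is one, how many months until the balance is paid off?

9 months

Monthly rate r = 22.5%/12 = 1.875% = 0.01875.
Recurrence: B ← B·(1+r) − $1,925.00.
Month 1: interest $275.62; balance after payment $13,050.62.
Month 2: interest $244.70; balance after payment $11,370.32.
Closed form: n = −ln(1 − rB₀/P)/ln(1+r) = −ln(0.85682)/ln(1.01875) ≈ 8.319, so the balance reaches zero during payment 9.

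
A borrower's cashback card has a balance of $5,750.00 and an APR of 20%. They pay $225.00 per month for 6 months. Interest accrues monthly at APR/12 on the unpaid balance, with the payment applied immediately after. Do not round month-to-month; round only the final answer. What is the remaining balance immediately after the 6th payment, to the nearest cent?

Monthly rate r = 20%/12 = 1.66667% = 0.0166667.
Each month: B ← B·(1+r) − $225.00.
Month 1: interest $95.83; balance after payment $5,620.83.
Month 2: interest $93.68; balance after payment $5,489.51.
Month 3: interest $91.49; balance after payment $5,356.01.
Month 4: interest $89.27; balance after payment $5,220.27.
Month 5: interest $87.00; balance after payment $5,082.28.
Month 6: interest $84.70; balance after payment $4,941.98.

$4,941.98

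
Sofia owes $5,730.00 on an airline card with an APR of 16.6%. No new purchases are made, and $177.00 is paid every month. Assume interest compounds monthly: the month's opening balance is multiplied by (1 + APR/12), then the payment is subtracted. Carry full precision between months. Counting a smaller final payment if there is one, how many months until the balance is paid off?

Monthly rate r = 16.6%/12 = 1.38333% = 0.0138333.
Recurrence: B ← B·(1+r) − $177.00.
Month 1: interest $79.27; balance after payment $5,632.27.
Month 2: interest $77.91; balance after payment $5,533.18.
Closed form: n = −ln(1 − rB₀/P)/ln(1+r) = −ln(0.55218)/ln(1.01383) ≈ 43.228, so the balance reaches zero during payment 44.

44 months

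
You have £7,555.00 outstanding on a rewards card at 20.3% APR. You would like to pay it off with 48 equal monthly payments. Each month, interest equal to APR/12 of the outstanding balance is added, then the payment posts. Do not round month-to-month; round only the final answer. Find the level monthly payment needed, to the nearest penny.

£231.11

Monthly rate r = 20.3%/12 = 1.69167% = 0.0169167.
Level-payment amortization: P = B₀·r / (1 − (1+r)^(−n)) = 7555.00·0.0169167 / (1 − 1.01692^(−48)).
Denominator 1 − (1+r)^(−48) = 0.553005202.
P = 127.805 / 0.553005202 ≈ 231.11.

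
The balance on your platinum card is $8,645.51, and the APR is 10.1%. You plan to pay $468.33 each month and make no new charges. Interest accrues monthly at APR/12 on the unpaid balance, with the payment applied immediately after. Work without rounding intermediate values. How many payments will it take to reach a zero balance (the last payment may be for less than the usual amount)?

21 months

Monthly rate r = 10.1%/12 = 0.841667% = 0.00841667.
Recurrence: B ← B·(1+r) − $468.33.
Month 1: interest $72.77; balance after payment $8,249.95.
Month 2: interest $69.44; balance after payment $7,851.05.
Closed form: n = −ln(1 − rB₀/P)/ln(1+r) = −ln(0.84463)/ln(1.00842) ≈ 20.147, so the balance reaches zero during payment 21.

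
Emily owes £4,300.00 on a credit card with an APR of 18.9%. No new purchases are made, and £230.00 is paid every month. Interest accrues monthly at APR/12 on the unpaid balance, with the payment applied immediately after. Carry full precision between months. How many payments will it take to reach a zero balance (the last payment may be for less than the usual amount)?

23 months

Monthly rate r = 18.9%/12 = 1.575% = 0.01575.
Recurrence: B ← B·(1+r) − £230.00.
Month 1: interest £67.72; balance after payment £4,137.73.
Month 2: interest £65.17; balance after payment £3,972.89.
Closed form: n = −ln(1 − rB₀/P)/ln(1+r) = −ln(0.70554)/ln(1.01575) ≈ 22.319, so the balance reaches zero during payment 23.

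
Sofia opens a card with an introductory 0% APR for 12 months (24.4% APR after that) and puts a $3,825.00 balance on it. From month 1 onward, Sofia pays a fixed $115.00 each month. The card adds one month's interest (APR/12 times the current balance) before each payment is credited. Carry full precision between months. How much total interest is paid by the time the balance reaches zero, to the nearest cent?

$789.68

Promo months 1–12 at r₀ = 0%/12 = 0; months 13+ at r₁ = 24.4%/12 = 0.0203333.
After month 12 (no interest yet): B = $3,825.00 − 12·$115.00 = $2,445.00.
Then at r₁ with $115.00/mo: n₂ = −ln(1 − r₁·B/P)/ln(1+r₁) ≈ 28.13 → 29 more payments.
Total paid = 40·$115.00 + $14.68 = $4,614.68; interest = $4,614.68 − $3,825.00 = $789.68.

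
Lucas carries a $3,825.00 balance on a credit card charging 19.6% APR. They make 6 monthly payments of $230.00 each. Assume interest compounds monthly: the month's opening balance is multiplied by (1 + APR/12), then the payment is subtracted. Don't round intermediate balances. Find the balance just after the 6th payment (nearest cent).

$2,777.90

Monthly rate r = 19.6%/12 = 1.63333% = 0.0163333.
Each month: B ← B·(1+r) − $230.00.
Month 1: interest $62.48; balance after payment $3,657.47.
Month 2: interest $59.74; balance after payment $3,487.21.
Month 3: interest $56.96; balance after payment $3,314.17.
Month 4: interest $54.13; balance after payment $3,138.30.
Month 5: interest $51.26; balance after payment $2,959.56.
Month 6: interest $48.34; balance after payment $2,777.90.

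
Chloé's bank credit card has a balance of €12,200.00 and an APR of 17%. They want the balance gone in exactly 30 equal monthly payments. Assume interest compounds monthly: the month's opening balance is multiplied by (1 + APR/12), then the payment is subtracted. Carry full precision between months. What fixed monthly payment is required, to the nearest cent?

€502.02

Monthly rate r = 17%/12 = 1.41667% = 0.0141667.
Level-payment amortization: P = B₀·r / (1 − (1+r)^(−n)) = 12200.00·0.0141667 / (1 − 1.01417^(−30)).
Denominator 1 − (1+r)^(−30) = 0.344277578.
P = 172.833 / 0.344277578 ≈ 502.02.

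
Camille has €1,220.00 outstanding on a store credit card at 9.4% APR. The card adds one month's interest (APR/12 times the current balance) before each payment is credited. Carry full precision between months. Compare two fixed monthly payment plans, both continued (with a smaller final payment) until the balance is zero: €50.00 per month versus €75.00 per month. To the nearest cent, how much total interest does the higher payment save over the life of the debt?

Monthly rate r = 9.4%/12 = 0.783333% = 0.00783333.
At €50.00/mo: n = ⌈−ln(1 − rB₀/P)/ln(1+r)⌉ = 28 payments (last €9.29); total interest = total paid − €1,220.00 = €139.29.
At €75.00/mo: 18 payments (last €35.21); total interest €90.21.
Interest saved = €139.29 − €90.21 = €49.08.

€49.08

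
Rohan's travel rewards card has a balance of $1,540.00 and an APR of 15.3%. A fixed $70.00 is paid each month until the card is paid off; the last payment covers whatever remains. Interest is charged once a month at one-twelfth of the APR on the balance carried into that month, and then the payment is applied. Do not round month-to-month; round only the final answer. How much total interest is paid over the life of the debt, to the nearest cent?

Monthly rate r = 15.3%/12 = 1.275% = 0.01275.
Payoff takes n = ⌈−ln(1 − rB₀/P)/ln(1+r)⌉ = ⌈25.984⌉ = 26 payments; the last is $68.87.
Total paid = 25·$70.00 + $68.87 = $1,818.87.
Total interest = total paid − principal = $1,818.87 − $1,540.00 = $278.87.

$278.87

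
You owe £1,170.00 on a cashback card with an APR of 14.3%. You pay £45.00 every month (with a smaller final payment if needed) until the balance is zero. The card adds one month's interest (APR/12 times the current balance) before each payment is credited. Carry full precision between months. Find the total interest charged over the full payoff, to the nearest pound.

Monthly rate r = 14.3%/12 = 1.19167% = 0.0119167.
Payoff takes n = ⌈−ln(1 − rB₀/P)/ln(1+r)⌉ = ⌈31.303⌉ = 32 payments; the last is £13.69.
Total paid = 31·£45.00 + £13.69 = £1,408.69.
Total interest = total paid − principal = £1,408.69 − £1,170.00 = £238.69.

£239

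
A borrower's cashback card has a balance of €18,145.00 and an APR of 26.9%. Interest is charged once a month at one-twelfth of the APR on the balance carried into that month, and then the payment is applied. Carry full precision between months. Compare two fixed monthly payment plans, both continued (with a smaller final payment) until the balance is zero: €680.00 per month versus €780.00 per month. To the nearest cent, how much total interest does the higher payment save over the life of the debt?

Monthly rate r = 26.9%/12 = 2.24167% = 0.0224167.
At €680.00/mo: n = ⌈−ln(1 − rB₀/P)/ln(1+r)⌉ = 42 payments (last €85.91); total interest = total paid − €18,145.00 = €9,820.91.
At €780.00/mo: 34 payments (last €193.93); total interest €7,788.93.
Interest saved = €9,820.91 − €7,788.93 = €2,031.98.

€2,031.98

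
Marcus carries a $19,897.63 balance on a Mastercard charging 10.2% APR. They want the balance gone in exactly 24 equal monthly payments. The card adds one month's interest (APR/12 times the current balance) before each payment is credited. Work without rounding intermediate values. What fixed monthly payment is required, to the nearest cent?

Monthly rate r = 10.2%/12 = 0.85% = 0.0085.
Level-payment amortization: P = B₀·r / (1 − (1+r)^(−n)) = 19897.63·0.0085 / (1 − 1.0085^(−24)).
Denominator 1 − (1+r)^(−24) = 0.183834301.
P = 169.13 / 0.183834301 ≈ 920.01.

$920.01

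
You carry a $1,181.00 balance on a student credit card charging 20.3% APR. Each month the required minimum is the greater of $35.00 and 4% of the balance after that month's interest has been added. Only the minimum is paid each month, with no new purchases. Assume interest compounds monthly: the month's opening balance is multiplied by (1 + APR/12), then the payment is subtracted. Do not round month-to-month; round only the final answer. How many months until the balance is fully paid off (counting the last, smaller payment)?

Monthly rate r = 20.3%/12 = 1.69167% = 0.0169167.
While 4% of the post-interest balance exceeds $35.00, each month B ← (B·(1+r))·(1 − 0.04), i.e. B shrinks by the factor (1+r)·0.96 = 0.97624.
This holds for months 1–14. Entering month 15 the balance is $843.42; 4% of the post-interest balance is now below $35.00, so the flat $35.00 minimum applies from here.
From month 15 a fixed $35.00 at rate r clears $843.42 in 32 more payments. Total: 14 + 32 = 46 months.

46 months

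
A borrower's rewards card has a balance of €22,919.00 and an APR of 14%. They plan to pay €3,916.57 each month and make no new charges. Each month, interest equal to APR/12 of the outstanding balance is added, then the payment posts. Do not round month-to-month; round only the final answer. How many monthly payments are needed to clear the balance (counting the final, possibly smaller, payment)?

Monthly rate r = 14%/12 = 1.16667% = 0.0116667.
Recurrence: B ← B·(1+r) − €3,916.57.
Month 1: interest €267.39; balance after payment €19,269.82.
Month 2: interest €224.81; balance after payment €15,578.06.
Closed form: n = −ln(1 − rB₀/P)/ln(1+r) = −ln(0.93173)/ln(1.01167) ≈ 6.096, so the balance reaches zero during payment 7.

7 payments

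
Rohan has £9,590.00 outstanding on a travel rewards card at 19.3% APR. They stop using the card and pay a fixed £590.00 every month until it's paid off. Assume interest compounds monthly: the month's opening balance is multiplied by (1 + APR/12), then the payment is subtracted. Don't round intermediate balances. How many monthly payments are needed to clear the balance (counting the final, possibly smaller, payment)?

Monthly rate r = 19.3%/12 = 1.60833% = 0.0160833.
Recurrence: B ← B·(1+r) − £590.00.
Month 1: interest £154.24; balance after payment £9,154.24.
Month 2: interest £147.23; balance after payment £8,711.47.
Closed form: n = −ln(1 − rB₀/P)/ln(1+r) = −ln(0.73858)/ln(1.01608) ≈ 18.992, so the balance reaches zero during payment 19.

19 payments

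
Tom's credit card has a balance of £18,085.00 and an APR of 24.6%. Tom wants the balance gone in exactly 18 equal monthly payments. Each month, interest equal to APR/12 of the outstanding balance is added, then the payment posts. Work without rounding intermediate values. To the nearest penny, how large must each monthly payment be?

£1,211.62

Monthly rate r = 24.6%/12 = 2.05% = 0.0205.
Level-payment amortization: P = B₀·r / (1 − (1+r)^(−n)) = 18085.00·0.0205 / (1 − 1.0205^(−18)).
Denominator 1 − (1+r)^(−18) = 0.305989826.
P = 370.743 / 0.305989826 ≈ 1211.62.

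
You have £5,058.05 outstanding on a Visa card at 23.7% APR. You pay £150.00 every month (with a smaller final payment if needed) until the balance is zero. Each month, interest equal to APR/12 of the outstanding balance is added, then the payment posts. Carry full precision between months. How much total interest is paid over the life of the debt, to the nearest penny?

Monthly rate r = 23.7%/12 = 1.975% = 0.01975.
Payoff takes n = ⌈−ln(1 − rB₀/P)/ln(1+r)⌉ = ⌈56.068⌉ = 57 payments; the last is £10.25.
Total paid = 56·£150.00 + £10.25 = £8,410.25.
Total interest = total paid − principal = £8,410.25 − £5,058.05 = £3,352.20.

£3,352.20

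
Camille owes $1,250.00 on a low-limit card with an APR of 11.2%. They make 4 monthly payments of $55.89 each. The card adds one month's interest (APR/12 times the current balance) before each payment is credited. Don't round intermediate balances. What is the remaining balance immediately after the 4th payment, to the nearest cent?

$1,070.61

Monthly rate r = 11.2%/12 = 0.933333% = 0.00933333.
Each month: B ← B·(1+r) − $55.89.
Month 1: interest $11.67; balance after payment $1,205.78.
Month 2: interest $11.25; balance after payment $1,161.14.
Month 3: interest $10.84; balance after payment $1,116.09.
Month 4: interest $10.42; balance after payment $1,070.61.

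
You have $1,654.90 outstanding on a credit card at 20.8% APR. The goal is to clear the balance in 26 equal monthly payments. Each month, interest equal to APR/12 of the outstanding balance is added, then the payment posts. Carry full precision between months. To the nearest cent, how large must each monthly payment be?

Monthly rate r = 20.8%/12 = 1.73333% = 0.0173333.
Level-payment amortization: P = B₀·r / (1 − (1+r)^(−n)) = 1654.90·0.0173333 / (1 − 1.01733^(−26)).
Denominator 1 − (1+r)^(−26) = 0.360331652.
P = 28.6849 / 0.360331652 ≈ 79.61.

$79.61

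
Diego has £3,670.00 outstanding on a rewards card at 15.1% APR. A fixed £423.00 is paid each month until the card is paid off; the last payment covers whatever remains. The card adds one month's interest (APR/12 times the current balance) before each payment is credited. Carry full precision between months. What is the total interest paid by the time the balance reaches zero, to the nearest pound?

£241

Monthly rate r = 15.1%/12 = 1.25833% = 0.0125833.
Payoff takes n = ⌈−ln(1 − rB₀/P)/ln(1+r)⌉ = ⌈9.245⌉ = 10 payments; the last is £104.11.
Total paid = 9·£423.00 + £104.11 = £3,911.11.
Total interest = total paid − principal = £3,911.11 − £3,670.00 = £241.11.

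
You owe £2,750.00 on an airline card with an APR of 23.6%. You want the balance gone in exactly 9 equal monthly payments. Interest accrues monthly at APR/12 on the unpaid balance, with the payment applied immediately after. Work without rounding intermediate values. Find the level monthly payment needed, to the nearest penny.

£336.38

Monthly rate r = 23.6%/12 = 1.96667% = 0.0196667.
Level-payment amortization: P = B₀·r / (1 − (1+r)^(−n)) = 2750.00·0.0196667 / (1 − 1.01967^(−9)).
Denominator 1 − (1+r)^(−9) = 0.160779663.
P = 54.0833 / 0.160779663 ≈ 336.38.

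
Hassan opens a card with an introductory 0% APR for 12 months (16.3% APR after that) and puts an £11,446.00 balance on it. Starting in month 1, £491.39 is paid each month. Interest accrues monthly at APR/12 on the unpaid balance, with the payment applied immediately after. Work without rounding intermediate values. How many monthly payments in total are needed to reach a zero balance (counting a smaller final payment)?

25 months

Promo months 1–12 at r₀ = 0%/12 = 0; months 13+ at r₁ = 16.3%/12 = 0.0135833.
After month 12 (no interest yet): B = £11,446.00 − 12·£491.39 = £5,549.32.
Then at r₁ with £491.39/mo: n₂ = −ln(1 − r₁·B/P)/ln(1+r₁) ≈ 12.34 → 13 more payments.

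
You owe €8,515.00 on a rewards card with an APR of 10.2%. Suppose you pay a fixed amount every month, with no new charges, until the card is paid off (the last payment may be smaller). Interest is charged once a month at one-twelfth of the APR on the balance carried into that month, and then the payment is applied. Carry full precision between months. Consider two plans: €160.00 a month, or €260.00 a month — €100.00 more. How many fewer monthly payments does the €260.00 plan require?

33 fewer payments

Monthly rate r = 10.2%/12 = 0.85% = 0.0085.
At €160.00/mo: n = ⌈−ln(1 − rB₀/P)/ln(1+r)⌉ = 72 payments (last €22.51); total interest = total paid − €8,515.00 = €2,867.51.
At €260.00/mo: 39 payments (last €142.03); total interest €1,507.03.
Payments saved = 72 − 39 = 33.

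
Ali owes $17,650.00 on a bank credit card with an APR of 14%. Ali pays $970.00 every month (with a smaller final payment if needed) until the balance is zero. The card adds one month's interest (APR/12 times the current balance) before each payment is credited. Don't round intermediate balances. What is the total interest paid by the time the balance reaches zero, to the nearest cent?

Monthly rate r = 14%/12 = 1.16667% = 0.0116667.
Payoff takes n = ⌈−ln(1 − rB₀/P)/ln(1+r)⌉ = ⌈20.572⌉ = 21 payments; the last is $556.37.
Total paid = 20·$970.00 + $556.37 = $19,956.37.
Total interest = total paid − principal = $19,956.37 − $17,650.00 = $2,306.37.

$2,306.37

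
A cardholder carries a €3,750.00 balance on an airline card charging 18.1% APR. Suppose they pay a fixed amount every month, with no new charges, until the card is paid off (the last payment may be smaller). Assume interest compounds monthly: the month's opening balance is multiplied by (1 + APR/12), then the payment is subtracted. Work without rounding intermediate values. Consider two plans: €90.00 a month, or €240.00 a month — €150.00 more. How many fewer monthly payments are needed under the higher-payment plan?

49 fewer payments

Monthly rate r = 18.1%/12 = 1.50833% = 0.0150833.
At €90.00/mo: n = ⌈−ln(1 − rB₀/P)/ln(1+r)⌉ = 67 payments (last €12.49); total interest = total paid − €3,750.00 = €2,202.49.
At €240.00/mo: 18 payments (last €228.73); total interest €558.73.
Payments saved = 67 − 18 = 49.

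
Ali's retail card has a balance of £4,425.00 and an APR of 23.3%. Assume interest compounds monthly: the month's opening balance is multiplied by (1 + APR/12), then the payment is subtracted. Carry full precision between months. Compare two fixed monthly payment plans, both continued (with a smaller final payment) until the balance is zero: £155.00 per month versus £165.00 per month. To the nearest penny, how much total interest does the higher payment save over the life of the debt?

£203.04

Monthly rate r = 23.3%/12 = 1.94167% = 0.0194167.
At £155.00/mo: n = ⌈−ln(1 − rB₀/P)/ln(1+r)⌉ = 43 payments (last £3.73); total interest = total paid − £4,425.00 = £2,088.73.
At £165.00/mo: 39 payments (last £40.69); total interest £1,885.69.
Interest saved = £2,088.73 − £1,885.69 = £203.04.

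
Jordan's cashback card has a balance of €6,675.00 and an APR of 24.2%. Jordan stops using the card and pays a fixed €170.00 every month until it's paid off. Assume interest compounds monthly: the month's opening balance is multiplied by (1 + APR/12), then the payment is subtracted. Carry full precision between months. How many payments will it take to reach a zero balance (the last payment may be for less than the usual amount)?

79 months

Monthly rate r = 24.2%/12 = 2.01667% = 0.0201667.
Recurrence: B ← B·(1+r) − €170.00.
Month 1: interest €134.61; balance after payment €6,639.61.
Month 2: interest €133.90; balance after payment €6,603.51.
Closed form: n = −ln(1 − rB₀/P)/ln(1+r) = −ln(0.20816)/ln(1.02017) ≈ 78.606, so the balance reaches zero during payment 79.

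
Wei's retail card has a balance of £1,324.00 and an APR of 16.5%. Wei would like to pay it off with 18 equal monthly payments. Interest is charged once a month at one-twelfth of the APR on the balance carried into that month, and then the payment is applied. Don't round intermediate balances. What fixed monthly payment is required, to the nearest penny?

Monthly rate r = 16.5%/12 = 1.375% = 0.01375.
Level-payment amortization: P = B₀·r / (1 − (1+r)^(−n)) = 1324.00·0.01375 / (1 − 1.01375^(−18)).
Denominator 1 − (1+r)^(−18) = 0.217932227.
P = 18.205 / 0.217932227 ≈ 83.54.

£83.54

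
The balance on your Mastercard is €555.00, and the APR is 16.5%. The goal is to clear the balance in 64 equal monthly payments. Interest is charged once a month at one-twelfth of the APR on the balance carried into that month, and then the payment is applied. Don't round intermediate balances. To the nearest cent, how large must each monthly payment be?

Monthly rate r = 16.5%/12 = 1.375% = 0.01375.
Level-payment amortization: P = B₀·r / (1 − (1+r)^(−n)) = 555.00·0.01375 / (1 − 1.01375^(−64)).
Denominator 1 − (1+r)^(−64) = 0.582722951.
P = 7.63125 / 0.582722951 ≈ 13.10.

€13.10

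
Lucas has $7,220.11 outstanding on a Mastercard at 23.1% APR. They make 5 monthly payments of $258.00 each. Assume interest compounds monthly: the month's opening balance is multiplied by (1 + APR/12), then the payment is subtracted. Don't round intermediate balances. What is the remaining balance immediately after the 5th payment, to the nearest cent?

$6,601.69

Monthly rate r = 23.1%/12 = 1.925% = 0.01925.
Each month: B ← B·(1+r) − $258.00.
Month 1: interest $138.99; balance after payment $7,101.10.
Month 2: interest $136.70; balance after payment $6,979.79.
Month 3: interest $134.36; balance after payment $6,856.15.
Month 4: interest $131.98; balance after payment $6,730.14.
Month 5: interest $129.56; balance after payment $6,601.69.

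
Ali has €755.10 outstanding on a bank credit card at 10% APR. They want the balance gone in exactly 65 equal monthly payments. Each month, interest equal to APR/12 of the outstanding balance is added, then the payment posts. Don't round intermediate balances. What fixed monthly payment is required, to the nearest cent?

€15.09

Monthly rate r = 10%/12 = 0.833333% = 0.00833333.
Level-payment amortization: P = B₀·r / (1 − (1+r)^(−n)) = 755.10·0.00833333 / (1 − 1.00833^(−65)).
Denominator 1 − (1+r)^(−65) = 0.416914928.
P = 6.2925 / 0.416914928 ≈ 15.09.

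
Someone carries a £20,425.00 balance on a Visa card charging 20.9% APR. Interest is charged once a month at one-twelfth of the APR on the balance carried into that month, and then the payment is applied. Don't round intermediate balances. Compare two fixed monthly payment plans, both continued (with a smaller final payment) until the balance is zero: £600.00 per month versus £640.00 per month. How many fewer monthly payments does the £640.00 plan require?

Monthly rate r = 20.9%/12 = 1.74167% = 0.0174167.
At £600.00/mo: n = ⌈−ln(1 − rB₀/P)/ln(1+r)⌉ = 53 payments (last £28.29); total interest = total paid − £20,425.00 = £10,803.29.
At £640.00/mo: 48 payments (last £0.98); total interest £9,655.98.
Payments saved = 53 − 48 = 5.

5 fewer payments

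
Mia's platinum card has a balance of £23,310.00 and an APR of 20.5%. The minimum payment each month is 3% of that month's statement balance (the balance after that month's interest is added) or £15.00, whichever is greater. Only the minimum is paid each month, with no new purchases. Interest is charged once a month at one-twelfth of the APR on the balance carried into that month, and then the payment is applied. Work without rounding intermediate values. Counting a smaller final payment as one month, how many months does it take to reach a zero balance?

334 months

Monthly rate r = 20.5%/12 = 1.70833% = 0.0170833.
While 3% of the post-interest balance exceeds £15.00, each month B ← (B·(1+r))·(1 − 0.03), i.e. B shrinks by the factor (1+r)·0.97 = 0.98657.
This holds for months 1–286. Entering month 287 the balance is £487.78; 3% of the post-interest balance is now below £15.00, so the flat £15.00 minimum applies from here.
From month 287 a fixed £15.00 at rate r clears £487.78 in 48 more payments. Total: 286 + 48 = 334 months.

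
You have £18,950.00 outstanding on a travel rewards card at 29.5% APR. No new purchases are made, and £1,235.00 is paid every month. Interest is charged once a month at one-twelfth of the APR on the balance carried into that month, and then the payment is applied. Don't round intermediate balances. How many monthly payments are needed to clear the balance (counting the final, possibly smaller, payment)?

20 payments

Monthly rate r = 29.5%/12 = 2.45833% = 0.0245833.
Recurrence: B ← B·(1+r) − £1,235.00.
Month 1: interest £465.85; balance after payment £18,180.85.
Month 2: interest £446.95; balance after payment £17,392.80.
Closed form: n = −ln(1 − rB₀/P)/ln(1+r) = −ln(0.62279)/ln(1.02458) ≈ 19.499, so the balance reaches zero during payment 20.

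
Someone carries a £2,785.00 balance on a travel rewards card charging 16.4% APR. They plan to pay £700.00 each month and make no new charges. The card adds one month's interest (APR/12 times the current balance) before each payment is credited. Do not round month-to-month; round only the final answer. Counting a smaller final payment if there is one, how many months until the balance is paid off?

Monthly rate r = 16.4%/12 = 1.36667% = 0.0136667.
Recurrence: B ← B·(1+r) − £700.00.
Month 1: interest £38.06; balance after payment £2,123.06.
Month 2: interest £29.02; balance after payment £1,452.08.
Month 3: interest £19.85; balance after payment £771.92.
Month 4: interest £10.55; balance after payment £82.47.
Month 5: interest £1.13; balance after payment £0.00.

5 payments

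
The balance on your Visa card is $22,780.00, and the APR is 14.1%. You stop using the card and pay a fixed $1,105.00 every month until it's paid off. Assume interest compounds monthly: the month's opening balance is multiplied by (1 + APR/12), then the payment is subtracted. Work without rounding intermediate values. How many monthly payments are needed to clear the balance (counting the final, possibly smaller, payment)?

Monthly rate r = 14.1%/12 = 1.175% = 0.01175.
Recurrence: B ← B·(1+r) − $1,105.00.
Month 1: interest $267.67; balance after payment $21,942.67.
Month 2: interest $257.83; balance after payment $21,095.49.
Closed form: n = −ln(1 − rB₀/P)/ln(1+r) = −ln(0.75777)/ln(1.01175) ≈ 23.745, so the balance reaches zero during payment 24.

24 payments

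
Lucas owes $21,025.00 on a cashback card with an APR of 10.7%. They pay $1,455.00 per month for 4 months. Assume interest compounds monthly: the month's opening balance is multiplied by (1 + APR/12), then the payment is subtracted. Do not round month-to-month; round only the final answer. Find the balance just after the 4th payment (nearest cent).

Monthly rate r = 10.7%/12 = 0.891667% = 0.00891667.
Each month: B ← B·(1+r) − $1,455.00.
Month 1: interest $187.47; balance after payment $19,757.47.
Month 2: interest $176.17; balance after payment $18,478.64.
Month 3: interest $164.77; balance after payment $17,188.41.
Month 4: interest $153.26; balance after payment $15,886.67.

$15,886.67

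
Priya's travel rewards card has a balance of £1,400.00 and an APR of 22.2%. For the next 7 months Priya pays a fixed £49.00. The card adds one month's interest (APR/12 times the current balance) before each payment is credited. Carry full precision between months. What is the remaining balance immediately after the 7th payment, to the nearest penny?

Monthly rate r = 22.2%/12 = 1.85% = 0.0185.
Each month: B ← B·(1+r) − £49.00.
Month 1: interest £25.90; balance after payment £1,376.90.
Month 2: interest £25.47; balance after payment £1,353.37.
Month 3: interest £25.04; balance after payment £1,329.41.
Month 4: interest £24.59; balance after payment £1,305.00.
Month 5: interest £24.14; balance after payment £1,280.15.
Month 6: interest £23.68; balance after payment £1,254.83.
Month 7: interest £23.21; balance after payment £1,229.04.

£1,229.04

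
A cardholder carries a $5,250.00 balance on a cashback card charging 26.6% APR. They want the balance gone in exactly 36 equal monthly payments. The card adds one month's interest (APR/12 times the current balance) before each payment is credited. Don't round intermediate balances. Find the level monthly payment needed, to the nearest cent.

$213.21

Monthly rate r = 26.6%/12 = 2.21667% = 0.0221667.
Level-payment amortization: P = B₀·r / (1 − (1+r)^(−n)) = 5250.00·0.0221667 / (1 − 1.02217^(−36)).
Denominator 1 − (1+r)^(−36) = 0.545830166.
P = 116.375 / 0.545830166 ≈ 213.21.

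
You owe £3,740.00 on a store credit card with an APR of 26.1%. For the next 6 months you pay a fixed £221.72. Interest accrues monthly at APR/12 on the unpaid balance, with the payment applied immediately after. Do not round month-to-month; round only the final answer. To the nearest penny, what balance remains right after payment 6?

Monthly rate r = 26.1%/12 = 2.175% = 0.02175.
Each month: B ← B·(1+r) − £221.72.
Month 1: interest £81.35; balance after payment £3,599.62.
Month 2: interest £78.29; balance after payment £3,456.20.
Month 3: interest £75.17; balance after payment £3,309.65.
Month 4: interest £71.98; balance after payment £3,159.91.
Month 5: interest £68.73; balance after payment £3,006.92.
Month 6: interest £65.40; balance after payment £2,850.60.

£2,850.60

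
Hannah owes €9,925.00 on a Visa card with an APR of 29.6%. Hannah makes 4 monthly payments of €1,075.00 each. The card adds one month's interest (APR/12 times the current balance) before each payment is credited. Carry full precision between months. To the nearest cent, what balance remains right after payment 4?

€6,479.37

Monthly rate r = 29.6%/12 = 2.46667% = 0.0246667.
Each month: B ← B·(1+r) − €1,075.00.
Month 1: interest €244.82; balance after payment €9,094.82.
Month 2: interest €224.34; balance after payment €8,244.16.
Month 3: interest €203.36; balance after payment €7,372.51.
Month 4: interest €181.86; balance after payment €6,479.37.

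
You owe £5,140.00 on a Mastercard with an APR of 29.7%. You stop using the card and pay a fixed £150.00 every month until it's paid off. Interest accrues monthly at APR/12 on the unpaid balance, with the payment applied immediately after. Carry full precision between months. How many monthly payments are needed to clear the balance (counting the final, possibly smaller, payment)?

Monthly rate r = 29.7%/12 = 2.475% = 0.02475.
Recurrence: B ← B·(1+r) − £150.00.
Month 1: interest £127.21; balance after payment £5,117.22.
Month 2: interest £126.65; balance after payment £5,093.87.
Closed form: n = −ln(1 − rB₀/P)/ln(1+r) = −ln(0.1519)/ln(1.02475) ≈ 77.081, so the balance reaches zero during payment 78.

78 months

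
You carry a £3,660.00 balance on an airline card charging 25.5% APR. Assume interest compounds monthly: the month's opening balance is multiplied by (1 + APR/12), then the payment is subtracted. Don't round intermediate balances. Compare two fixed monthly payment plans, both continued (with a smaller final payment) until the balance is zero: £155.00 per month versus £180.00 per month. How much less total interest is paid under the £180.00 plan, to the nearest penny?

Monthly rate r = 25.5%/12 = 2.125% = 0.02125.
At £155.00/mo: n = ⌈−ln(1 − rB₀/P)/ln(1+r)⌉ = 34 payments (last £20.82); total interest = total paid − £3,660.00 = £1,475.82.
At £180.00/mo: 27 payments (last £163.40); total interest £1,183.40.
Interest saved = £1,475.82 − £1,183.40 = £292.42.

£292.42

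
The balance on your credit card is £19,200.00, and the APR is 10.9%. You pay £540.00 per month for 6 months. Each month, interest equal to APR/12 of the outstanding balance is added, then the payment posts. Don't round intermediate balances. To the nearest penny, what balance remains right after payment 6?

£16,955.98

Monthly rate r = 10.9%/12 = 0.908333% = 0.00908333.
Each month: B ← B·(1+r) − £540.00.
Month 1: interest £174.40; balance after payment £18,834.40.
Month 2: interest £171.08; balance after payment £18,465.48.
Month 3: interest £167.73; balance after payment £18,093.21.
Month 4: interest £164.35; balance after payment £17,717.55.
Month 5: interest £160.93; balance after payment £17,338.49.
Month 6: interest £157.49; balance after payment £16,955.98.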